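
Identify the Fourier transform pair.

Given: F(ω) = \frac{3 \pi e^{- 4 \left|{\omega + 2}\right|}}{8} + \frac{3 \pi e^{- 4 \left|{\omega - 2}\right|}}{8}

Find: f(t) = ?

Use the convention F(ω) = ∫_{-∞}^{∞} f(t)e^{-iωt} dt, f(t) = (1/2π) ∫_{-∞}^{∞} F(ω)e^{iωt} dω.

f(t) = \frac{3 \cos{\left(2 t \right)}}{t^{2} + 16}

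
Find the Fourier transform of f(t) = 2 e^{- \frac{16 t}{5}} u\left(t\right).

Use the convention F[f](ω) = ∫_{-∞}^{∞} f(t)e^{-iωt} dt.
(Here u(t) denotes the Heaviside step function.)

F(ω) = \frac{10}{5 i \omega + 16}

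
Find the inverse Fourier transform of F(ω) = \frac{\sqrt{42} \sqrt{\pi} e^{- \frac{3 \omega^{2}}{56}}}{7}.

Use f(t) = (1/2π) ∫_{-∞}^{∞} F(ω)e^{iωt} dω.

f(t) = 2 e^{- \frac{14 t^{2}}{3}}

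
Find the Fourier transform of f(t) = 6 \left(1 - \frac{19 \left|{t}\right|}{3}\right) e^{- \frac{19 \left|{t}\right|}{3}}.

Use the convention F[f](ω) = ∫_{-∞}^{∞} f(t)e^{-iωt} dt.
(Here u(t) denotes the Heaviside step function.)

F(ω) = \frac{12312 \omega^{2}}{\left(9 \omega^{2} + 361\right)^{2}}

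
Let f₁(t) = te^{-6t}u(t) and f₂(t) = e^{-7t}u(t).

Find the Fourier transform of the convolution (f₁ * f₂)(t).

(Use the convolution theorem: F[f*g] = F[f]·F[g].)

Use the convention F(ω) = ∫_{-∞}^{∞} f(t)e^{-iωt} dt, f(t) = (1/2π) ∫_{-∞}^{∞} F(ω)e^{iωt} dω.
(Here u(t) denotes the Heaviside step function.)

F[f₁*f₂](ω) = \frac{1}{\left(i \omega + 6\right)^{2} \left(i \omega + 7\right)}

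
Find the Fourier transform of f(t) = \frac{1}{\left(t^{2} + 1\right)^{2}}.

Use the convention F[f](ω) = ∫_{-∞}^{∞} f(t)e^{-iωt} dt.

F(ω) = \frac{\pi \left(\left|{\omega}\right| + 1\right) e^{- \left|{\omega}\right|}}{2}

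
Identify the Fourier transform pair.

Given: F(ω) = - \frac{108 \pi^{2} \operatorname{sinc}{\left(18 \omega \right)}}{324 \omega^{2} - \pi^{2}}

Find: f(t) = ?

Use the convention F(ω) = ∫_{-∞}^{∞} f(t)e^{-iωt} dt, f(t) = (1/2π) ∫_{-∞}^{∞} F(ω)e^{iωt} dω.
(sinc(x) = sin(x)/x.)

f(t) = 6 \left(\begin{cases} \cos^{2}{\left(\frac{\pi t}{36} \right)} & \text{for}\: \left|{t}\right| < 18 \\0 & \text{otherwise} \end{cases}\right)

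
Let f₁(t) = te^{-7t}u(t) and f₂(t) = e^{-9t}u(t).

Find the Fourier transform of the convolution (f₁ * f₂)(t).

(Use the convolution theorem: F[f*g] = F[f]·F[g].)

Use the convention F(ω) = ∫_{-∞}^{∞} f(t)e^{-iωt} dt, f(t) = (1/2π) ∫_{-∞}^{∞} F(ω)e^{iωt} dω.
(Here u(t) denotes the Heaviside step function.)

F[f₁*f₂](ω) = \frac{1}{\left(i \omega + 7\right)^{2} \left(i \omega + 9\right)}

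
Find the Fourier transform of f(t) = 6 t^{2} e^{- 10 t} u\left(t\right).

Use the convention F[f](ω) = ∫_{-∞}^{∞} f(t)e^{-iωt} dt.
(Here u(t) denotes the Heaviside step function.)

F(ω) = \frac{12}{\left(i \omega + 10\right)^{3}}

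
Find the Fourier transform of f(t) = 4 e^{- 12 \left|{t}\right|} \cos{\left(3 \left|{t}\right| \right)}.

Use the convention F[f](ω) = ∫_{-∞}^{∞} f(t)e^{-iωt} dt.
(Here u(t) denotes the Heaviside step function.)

F(ω) = \frac{96 \left(\omega^{2} + 153\right)}{\omega^{4} + 270 \omega^{2} + 23409}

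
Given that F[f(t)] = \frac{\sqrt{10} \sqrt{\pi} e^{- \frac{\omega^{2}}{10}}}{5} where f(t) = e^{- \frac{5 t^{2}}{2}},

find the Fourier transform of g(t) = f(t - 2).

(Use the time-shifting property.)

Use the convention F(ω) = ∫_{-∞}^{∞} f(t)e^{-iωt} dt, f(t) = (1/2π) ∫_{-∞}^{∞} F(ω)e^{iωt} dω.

F[g](ω) = \frac{\sqrt{10} \sqrt{\pi} e^{- \frac{\omega \left(\omega + 20 i\right)}{10}}}{5}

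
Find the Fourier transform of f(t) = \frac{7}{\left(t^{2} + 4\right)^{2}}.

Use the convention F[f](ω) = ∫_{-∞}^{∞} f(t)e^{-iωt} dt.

F(ω) = \frac{7 \pi \left(2 \left|{\omega}\right| + 1\right) e^{- 2 \left|{\omega}\right|}}{16}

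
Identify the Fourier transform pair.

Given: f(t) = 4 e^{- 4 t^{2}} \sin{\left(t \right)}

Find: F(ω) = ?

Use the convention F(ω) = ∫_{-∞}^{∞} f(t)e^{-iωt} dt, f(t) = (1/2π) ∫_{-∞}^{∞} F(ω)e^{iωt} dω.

F(ω) = i \sqrt{\pi} \left(1 - e^{\frac{\omega}{4}}\right) e^{- \frac{\omega^{2}}{16} - \frac{\omega}{8} - \frac{1}{16}}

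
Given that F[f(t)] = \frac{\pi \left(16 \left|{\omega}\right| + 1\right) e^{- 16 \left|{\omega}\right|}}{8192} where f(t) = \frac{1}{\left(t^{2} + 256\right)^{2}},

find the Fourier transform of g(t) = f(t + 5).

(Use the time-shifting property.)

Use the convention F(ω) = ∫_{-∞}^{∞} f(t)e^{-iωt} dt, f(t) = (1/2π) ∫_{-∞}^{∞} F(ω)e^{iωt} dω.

F[g](ω) = \frac{\pi \left(16 \left|{\omega}\right| + 1\right) e^{5 i \omega - 16 \left|{\omega}\right|}}{8192}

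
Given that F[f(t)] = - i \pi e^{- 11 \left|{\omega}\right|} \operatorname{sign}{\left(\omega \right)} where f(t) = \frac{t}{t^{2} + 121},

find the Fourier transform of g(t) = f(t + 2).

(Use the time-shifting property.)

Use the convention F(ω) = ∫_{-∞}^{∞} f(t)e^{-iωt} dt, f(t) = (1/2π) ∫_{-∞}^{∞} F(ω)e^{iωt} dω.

F[g](ω) = - i \pi e^{2 i \omega} e^{- 11 \left|{\omega}\right|} \operatorname{sign}{\left(\omega \right)}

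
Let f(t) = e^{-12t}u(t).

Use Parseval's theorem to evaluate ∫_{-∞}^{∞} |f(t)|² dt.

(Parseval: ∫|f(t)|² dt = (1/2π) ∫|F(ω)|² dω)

∫|f(t)|² dt = \frac{1}{24}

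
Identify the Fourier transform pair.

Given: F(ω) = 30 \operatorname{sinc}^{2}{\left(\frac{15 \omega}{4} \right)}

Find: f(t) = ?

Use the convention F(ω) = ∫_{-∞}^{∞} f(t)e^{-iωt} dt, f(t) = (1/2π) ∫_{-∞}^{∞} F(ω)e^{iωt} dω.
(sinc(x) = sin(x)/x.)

f(t) = 4 \left(\begin{cases} 1 - \frac{2 \left|{t}\right|}{15} & \text{for}\: \left|{t}\right| < \frac{15}{2} \\0 & \text{otherwise} \end{cases}\right)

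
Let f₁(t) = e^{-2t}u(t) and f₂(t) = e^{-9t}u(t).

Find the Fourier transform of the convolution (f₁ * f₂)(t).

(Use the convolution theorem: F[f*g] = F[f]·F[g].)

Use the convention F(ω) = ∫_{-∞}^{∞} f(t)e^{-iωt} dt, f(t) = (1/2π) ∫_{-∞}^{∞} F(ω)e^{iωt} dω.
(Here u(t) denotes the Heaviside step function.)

F[f₁*f₂](ω) = \frac{1}{\left(i \omega + 2\right) \left(i \omega + 9\right)}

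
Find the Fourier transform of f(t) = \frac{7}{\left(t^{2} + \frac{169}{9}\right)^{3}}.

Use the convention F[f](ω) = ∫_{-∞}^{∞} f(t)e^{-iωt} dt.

F(ω) = \frac{189 \pi \left(169 \omega^{2} + 117 \left|{\omega}\right| + 27\right) e^{- \frac{13 \left|{\omega}\right|}{3}}}{2970344}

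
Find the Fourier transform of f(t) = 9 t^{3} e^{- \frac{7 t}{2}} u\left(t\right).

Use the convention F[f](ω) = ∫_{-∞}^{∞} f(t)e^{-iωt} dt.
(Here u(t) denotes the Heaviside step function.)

F(ω) = \frac{864}{\left(2 i \omega + 7\right)^{4}}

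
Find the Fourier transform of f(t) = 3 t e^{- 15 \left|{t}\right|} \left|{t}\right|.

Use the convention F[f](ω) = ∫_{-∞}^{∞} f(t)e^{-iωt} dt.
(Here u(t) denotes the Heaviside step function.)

F(ω) = \frac{12 i \omega \left(\omega^{2} - 675\right)}{\left(\omega^{2} + 225\right)^{3}}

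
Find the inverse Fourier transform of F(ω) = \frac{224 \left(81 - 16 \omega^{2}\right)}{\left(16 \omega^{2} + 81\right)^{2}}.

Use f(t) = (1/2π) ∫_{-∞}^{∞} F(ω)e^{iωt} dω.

f(t) = 7 e^{- \frac{9 \left|{t}\right|}{4}} \left|{t}\right|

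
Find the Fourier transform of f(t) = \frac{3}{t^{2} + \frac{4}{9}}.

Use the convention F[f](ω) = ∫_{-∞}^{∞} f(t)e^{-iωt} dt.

F(ω) = \frac{9 \pi e^{- \frac{2 \left|{\omega}\right|}{3}}}{2}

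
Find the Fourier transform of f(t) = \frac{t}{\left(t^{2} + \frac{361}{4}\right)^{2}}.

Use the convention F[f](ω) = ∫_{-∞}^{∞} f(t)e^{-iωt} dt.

F(ω) = - \frac{i \pi \omega e^{- \frac{19 \left|{\omega}\right|}{2}}}{19}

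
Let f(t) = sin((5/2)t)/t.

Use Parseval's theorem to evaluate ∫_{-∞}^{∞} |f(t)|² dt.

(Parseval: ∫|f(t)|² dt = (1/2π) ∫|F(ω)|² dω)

∫|f(t)|² dt = \frac{5 \pi}{2}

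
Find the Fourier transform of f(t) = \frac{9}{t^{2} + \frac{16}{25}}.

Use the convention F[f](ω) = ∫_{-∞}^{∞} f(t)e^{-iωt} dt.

F(ω) = \frac{45 \pi e^{- \frac{4 \left|{\omega}\right|}{5}}}{4}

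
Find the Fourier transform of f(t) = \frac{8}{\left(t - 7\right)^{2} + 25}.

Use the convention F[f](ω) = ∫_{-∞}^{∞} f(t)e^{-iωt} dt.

F(ω) = \frac{8 \pi e^{- 7 i \omega - 5 \left|{\omega}\right|}}{5}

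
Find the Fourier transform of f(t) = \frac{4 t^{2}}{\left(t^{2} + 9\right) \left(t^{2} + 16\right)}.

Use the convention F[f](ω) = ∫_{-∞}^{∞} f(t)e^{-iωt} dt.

F(ω) = \frac{4 \pi \left(4 - 3 e^{\left|{\omega}\right|}\right) e^{- 4 \left|{\omega}\right|}}{7}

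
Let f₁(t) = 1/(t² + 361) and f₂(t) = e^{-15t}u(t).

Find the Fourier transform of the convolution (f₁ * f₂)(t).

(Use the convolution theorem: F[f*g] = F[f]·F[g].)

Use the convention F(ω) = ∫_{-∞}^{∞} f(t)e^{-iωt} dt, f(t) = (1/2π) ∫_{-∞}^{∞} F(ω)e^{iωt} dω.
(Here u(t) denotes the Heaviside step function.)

F[f₁*f₂](ω) = \frac{\pi e^{- 19 \left|{\omega}\right|}}{19 \left(i \omega + 15\right)}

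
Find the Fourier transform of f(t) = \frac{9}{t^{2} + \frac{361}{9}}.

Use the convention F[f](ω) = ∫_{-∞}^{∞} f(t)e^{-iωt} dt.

F(ω) = \frac{27 \pi e^{- \frac{19 \left|{\omega}\right|}{3}}}{19}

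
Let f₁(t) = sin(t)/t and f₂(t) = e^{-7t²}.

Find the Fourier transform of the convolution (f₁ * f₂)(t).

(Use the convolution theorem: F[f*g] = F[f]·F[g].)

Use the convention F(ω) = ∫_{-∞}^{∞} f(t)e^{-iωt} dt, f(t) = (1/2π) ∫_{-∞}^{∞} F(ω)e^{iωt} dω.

F[f₁*f₂](ω) = \begin{cases} \frac{\sqrt{7} \pi^{\frac{3}{2}} e^{- \frac{\omega^{2}}{28}}}{7} & \text{for}\: \omega > -1 \wedge \omega < 1 \\0 & \text{otherwise} \end{cases}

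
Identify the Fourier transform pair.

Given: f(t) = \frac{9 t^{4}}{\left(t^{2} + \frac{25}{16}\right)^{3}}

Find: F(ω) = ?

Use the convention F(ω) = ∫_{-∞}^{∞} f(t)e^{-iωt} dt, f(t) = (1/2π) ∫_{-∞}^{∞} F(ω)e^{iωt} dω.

F(ω) = \frac{9 \pi \left(25 \omega^{2} - 100 \left|{\omega}\right| + 48\right) e^{- \frac{5 \left|{\omega}\right|}{4}}}{160}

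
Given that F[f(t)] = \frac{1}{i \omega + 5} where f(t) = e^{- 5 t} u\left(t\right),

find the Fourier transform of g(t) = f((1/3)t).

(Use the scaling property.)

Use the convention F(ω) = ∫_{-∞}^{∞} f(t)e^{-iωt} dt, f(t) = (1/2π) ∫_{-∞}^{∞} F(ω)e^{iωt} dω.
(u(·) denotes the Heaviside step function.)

F[g](ω) = \frac{3}{3 i \omega + 5}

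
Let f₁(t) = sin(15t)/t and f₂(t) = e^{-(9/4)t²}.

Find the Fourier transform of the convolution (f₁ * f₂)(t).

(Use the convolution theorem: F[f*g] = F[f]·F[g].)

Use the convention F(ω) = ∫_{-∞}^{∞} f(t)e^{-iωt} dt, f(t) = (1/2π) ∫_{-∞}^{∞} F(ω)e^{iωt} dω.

F[f₁*f₂](ω) = \begin{cases} \frac{2 \pi^{\frac{3}{2}} e^{- \frac{\omega^{2}}{9}}}{3} & \text{for}\: \omega > -15 \wedge \omega < 15 \\0 & \text{otherwise} \end{cases}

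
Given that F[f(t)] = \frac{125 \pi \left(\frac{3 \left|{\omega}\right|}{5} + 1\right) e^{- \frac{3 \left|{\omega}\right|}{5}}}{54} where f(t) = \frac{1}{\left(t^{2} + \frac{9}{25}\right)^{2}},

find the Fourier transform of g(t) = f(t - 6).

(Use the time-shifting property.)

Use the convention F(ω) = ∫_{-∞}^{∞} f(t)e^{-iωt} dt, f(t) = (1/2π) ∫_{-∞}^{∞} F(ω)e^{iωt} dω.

F[g](ω) = \frac{25 \pi \left(3 \left|{\omega}\right| + 5\right) e^{- 6 i \omega - \frac{3 \left|{\omega}\right|}{5}}}{54}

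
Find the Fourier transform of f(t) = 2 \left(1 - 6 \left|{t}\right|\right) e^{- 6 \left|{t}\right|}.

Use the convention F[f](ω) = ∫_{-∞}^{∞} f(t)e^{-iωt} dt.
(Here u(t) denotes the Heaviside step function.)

F(ω) = \frac{48 \omega^{2}}{\left(\omega^{2} + 36\right)^{2}}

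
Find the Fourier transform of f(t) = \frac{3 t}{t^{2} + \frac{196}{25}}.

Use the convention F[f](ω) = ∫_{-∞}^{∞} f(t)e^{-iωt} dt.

F(ω) = - 3 i \pi e^{- \frac{14 \left|{\omega}\right|}{5}} \operatorname{sign}{\left(\omega \right)}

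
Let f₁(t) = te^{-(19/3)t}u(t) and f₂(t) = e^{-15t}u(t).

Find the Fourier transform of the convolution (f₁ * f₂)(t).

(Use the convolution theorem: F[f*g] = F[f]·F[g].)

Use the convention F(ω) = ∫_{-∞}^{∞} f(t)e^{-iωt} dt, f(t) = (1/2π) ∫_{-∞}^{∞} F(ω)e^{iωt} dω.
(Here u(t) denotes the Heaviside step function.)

F[f₁*f₂](ω) = \frac{9}{\left(i \omega + 15\right) \left(3 i \omega + 19\right)^{2}}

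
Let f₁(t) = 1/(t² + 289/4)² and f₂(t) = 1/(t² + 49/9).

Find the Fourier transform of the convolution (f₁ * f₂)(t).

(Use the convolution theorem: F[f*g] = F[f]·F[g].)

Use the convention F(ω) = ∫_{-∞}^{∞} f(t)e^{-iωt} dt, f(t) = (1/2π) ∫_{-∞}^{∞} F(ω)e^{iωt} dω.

F[f₁*f₂](ω) = \frac{6 \pi^{2} \left(17 \left|{\omega}\right| + 2\right) e^{- \frac{65 \left|{\omega}\right|}{6}}}{34391}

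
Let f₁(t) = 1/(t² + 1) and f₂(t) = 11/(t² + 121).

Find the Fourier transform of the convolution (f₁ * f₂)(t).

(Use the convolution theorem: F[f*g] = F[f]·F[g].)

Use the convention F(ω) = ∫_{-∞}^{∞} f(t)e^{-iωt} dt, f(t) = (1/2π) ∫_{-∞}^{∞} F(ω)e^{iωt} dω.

F[f₁*f₂](ω) = \pi^{2} e^{- 12 \left|{\omega}\right|}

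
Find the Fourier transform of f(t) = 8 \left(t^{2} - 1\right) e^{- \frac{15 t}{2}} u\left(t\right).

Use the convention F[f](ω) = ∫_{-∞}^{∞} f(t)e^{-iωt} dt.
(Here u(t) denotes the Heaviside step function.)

F(ω) = \frac{16 \left(16 i \omega - \left(2 i \omega + 15\right)^{3} + 120\right)}{\left(2 i \omega + 15\right)^{4}}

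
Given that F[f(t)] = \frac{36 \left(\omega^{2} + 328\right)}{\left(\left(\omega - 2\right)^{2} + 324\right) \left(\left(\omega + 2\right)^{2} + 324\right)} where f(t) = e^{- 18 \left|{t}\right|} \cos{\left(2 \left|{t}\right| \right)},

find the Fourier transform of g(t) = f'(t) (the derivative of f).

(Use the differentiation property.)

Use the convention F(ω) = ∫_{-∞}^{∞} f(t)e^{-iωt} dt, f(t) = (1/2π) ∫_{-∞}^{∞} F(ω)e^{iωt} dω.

F[g](ω) = \frac{36 i \omega \left(\omega^{2} + 328\right)}{\omega^{4} + 640 \omega^{2} + 107584}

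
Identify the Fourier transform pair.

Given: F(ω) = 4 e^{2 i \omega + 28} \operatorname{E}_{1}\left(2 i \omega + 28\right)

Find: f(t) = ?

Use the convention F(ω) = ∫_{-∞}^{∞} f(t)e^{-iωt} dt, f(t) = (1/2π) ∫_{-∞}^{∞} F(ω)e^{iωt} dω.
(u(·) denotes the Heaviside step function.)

f(t) = \frac{4 e^{- 14 t} u\left(t\right)}{t + 2}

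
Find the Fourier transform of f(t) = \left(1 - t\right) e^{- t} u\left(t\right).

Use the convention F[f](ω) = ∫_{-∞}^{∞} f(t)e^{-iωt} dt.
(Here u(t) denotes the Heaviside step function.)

F(ω) = \frac{i \omega}{- \omega^{2} + 2 i \omega + 1}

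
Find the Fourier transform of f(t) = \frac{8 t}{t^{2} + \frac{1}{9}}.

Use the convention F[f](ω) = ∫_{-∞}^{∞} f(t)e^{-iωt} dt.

F(ω) = - 8 i \pi e^{- \frac{\left|{\omega}\right|}{3}} \operatorname{sign}{\left(\omega \right)}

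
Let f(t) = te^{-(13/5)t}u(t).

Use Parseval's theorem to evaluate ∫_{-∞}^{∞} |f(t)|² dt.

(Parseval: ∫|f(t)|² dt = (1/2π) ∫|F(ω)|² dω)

∫|f(t)|² dt = \frac{125}{8788}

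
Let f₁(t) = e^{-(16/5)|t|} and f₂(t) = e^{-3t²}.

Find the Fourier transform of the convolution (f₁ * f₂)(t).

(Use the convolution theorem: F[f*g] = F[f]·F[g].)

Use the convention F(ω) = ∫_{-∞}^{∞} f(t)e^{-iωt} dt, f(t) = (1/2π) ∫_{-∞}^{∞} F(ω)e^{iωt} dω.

F[f₁*f₂](ω) = \frac{160 \sqrt{3} \sqrt{\pi} e^{- \frac{\omega^{2}}{12}}}{3 \left(25 \omega^{2} + 256\right)}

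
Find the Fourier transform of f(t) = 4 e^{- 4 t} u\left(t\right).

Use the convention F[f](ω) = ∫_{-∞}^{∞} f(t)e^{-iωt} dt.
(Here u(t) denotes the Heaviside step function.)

F(ω) = \frac{4}{i \omega + 4}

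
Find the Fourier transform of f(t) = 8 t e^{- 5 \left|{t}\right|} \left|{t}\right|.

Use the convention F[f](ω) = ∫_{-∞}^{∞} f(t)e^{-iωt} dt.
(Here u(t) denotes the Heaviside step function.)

F(ω) = \frac{32 i \omega \left(\omega^{2} - 75\right)}{\left(\omega^{2} + 25\right)^{3}}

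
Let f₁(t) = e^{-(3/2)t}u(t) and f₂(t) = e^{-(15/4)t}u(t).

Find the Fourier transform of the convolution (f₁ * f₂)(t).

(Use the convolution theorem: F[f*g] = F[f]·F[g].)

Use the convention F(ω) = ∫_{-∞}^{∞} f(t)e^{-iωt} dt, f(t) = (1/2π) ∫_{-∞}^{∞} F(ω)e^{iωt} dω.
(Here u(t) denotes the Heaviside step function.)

F[f₁*f₂](ω) = \frac{8}{- 8 \omega^{2} + 42 i \omega + 45}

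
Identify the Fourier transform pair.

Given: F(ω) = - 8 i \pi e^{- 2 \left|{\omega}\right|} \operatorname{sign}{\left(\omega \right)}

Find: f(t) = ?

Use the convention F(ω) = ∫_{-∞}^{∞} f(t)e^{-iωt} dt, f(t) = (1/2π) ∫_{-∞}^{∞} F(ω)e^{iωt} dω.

f(t) = \frac{8 t}{t^{2} + 4}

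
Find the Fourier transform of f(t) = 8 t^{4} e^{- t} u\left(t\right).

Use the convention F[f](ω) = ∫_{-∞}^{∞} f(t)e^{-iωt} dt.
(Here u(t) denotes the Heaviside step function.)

F(ω) = \frac{192}{\left(i \omega + 1\right)^{5}}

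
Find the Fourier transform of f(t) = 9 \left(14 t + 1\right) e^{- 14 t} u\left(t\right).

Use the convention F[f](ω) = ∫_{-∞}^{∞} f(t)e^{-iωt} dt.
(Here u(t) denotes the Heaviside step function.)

F(ω) = \frac{9 \left(- i \omega - 28\right)}{\omega^{2} - 28 i \omega - 196}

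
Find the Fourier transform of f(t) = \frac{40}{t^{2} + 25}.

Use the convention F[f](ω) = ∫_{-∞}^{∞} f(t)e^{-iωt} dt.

F(ω) = 8 \pi e^{- 5 \left|{\omega}\right|}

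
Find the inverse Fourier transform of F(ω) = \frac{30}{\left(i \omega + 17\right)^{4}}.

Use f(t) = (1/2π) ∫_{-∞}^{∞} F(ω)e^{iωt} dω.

f(t) = 5 t^{3} e^{- 17 t} u\left(t\right)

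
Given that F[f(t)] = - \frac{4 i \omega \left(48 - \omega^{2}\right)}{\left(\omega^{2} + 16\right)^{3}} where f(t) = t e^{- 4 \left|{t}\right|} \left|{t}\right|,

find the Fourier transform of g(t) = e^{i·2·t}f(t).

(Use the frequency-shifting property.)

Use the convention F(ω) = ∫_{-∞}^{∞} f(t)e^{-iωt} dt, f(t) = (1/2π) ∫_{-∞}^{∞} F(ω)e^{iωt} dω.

F[g](ω) = \frac{4 i \left(\omega - 2\right) \left(\left(\omega - 2\right)^{2} - 48\right)}{\left(\left(\omega - 2\right)^{2} + 16\right)^{3}}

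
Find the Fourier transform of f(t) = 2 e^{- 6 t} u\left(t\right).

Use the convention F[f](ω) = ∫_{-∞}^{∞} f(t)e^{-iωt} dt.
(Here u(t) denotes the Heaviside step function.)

F(ω) = \frac{2}{i \omega + 6}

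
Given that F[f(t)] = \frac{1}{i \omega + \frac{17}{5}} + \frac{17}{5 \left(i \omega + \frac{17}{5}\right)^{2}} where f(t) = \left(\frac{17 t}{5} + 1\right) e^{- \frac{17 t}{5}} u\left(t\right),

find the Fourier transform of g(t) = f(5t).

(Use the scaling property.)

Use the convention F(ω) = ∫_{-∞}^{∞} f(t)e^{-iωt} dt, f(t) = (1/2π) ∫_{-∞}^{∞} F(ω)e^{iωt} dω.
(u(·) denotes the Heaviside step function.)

F[g](ω) = \frac{- i \omega - 34}{\omega^{2} - 34 i \omega - 289}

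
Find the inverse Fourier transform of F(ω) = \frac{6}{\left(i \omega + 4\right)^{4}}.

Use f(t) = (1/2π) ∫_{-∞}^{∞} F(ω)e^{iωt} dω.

f(t) = t^{3} e^{- 4 t} u\left(t\right)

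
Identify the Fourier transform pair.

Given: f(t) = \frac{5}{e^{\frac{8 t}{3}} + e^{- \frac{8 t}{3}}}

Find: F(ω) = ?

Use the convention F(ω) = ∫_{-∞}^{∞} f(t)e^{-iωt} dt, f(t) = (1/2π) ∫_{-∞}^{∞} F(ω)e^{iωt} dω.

F(ω) = \frac{15 \pi}{16 \cosh{\left(\frac{3 \pi \omega}{16} \right)}}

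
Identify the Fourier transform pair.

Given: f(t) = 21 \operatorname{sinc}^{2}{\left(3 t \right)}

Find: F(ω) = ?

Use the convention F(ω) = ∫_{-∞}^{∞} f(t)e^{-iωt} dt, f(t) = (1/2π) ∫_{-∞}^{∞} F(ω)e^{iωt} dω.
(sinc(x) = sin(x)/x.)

F(ω) = \begin{cases} \frac{7 \pi \left(6 - \left|{\omega}\right|\right)}{6} & \text{for}\: \omega > -6 \wedge \omega < 6 \\0 & \text{otherwise} \end{cases}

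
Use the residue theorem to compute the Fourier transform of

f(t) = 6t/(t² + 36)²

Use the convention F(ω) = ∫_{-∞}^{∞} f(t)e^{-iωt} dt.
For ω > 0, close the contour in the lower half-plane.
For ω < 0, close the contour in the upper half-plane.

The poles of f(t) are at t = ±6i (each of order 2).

Let g(z) = f(z)e^{-iωz}; for large |z| the factor e^{-iωz} decays in the lower half-plane when ω > 0 and in the upper half-plane when ω < 0.

Case ω > 0 (lower half-plane, clockwise contour ⇒ F(ω) = -2πi·ΣRes):
  Res_{z = - 6 i} g(z) = \frac{\omega e^{- 6 \omega}}{4} (pole of order 2)
  F(ω) = -2πi·ΣRes = - \frac{i \pi \omega e^{- 6 \omega}}{2}

Case ω < 0 (upper half-plane, counterclockwise contour ⇒ F(ω) = +2πi·ΣRes):
  Res_{z = 6 i} g(z) = - \frac{\omega e^{6 \omega}}{4} (pole of order 2)
  F(ω) = 2πi·ΣRes = - \frac{i \pi \omega e^{6 \omega}}{2}

Both cases combine into a single formula in |ω|:

F(ω) = - \frac{i \pi \omega e^{- 6 \left|{\omega}\right|}}{2}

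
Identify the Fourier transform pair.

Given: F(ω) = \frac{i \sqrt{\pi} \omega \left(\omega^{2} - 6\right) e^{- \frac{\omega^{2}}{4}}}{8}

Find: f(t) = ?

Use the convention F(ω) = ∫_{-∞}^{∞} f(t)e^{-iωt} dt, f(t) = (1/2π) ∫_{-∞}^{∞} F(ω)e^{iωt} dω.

f(t) = t^{3} e^{- t^{2}}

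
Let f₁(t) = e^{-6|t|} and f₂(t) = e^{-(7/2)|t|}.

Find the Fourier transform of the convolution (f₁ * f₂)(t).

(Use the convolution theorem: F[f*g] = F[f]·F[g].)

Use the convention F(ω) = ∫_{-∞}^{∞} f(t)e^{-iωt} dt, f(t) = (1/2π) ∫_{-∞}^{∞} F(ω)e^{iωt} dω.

F[f₁*f₂](ω) = \frac{336}{\left(\omega^{2} + 36\right) \left(4 \omega^{2} + 49\right)}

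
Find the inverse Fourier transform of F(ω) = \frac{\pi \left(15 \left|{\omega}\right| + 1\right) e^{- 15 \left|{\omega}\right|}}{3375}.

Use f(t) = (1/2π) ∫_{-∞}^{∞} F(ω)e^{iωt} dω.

f(t) = \frac{2}{\left(t^{2} + 225\right)^{2}}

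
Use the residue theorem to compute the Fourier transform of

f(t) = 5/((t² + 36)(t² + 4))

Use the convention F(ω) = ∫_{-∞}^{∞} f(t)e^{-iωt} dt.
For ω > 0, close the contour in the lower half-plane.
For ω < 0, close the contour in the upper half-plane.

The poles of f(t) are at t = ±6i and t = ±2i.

Let g(z) = f(z)e^{-iωz}; for large |z| the factor e^{-iωz} decays in the lower half-plane when ω > 0 and in the upper half-plane when ω < 0.

Case ω > 0 (lower half-plane, clockwise contour ⇒ F(ω) = -2πi·ΣRes):
  Res_{z = - 6 i} g(z) = - \frac{5 i e^{- 6 \omega}}{384}
  Res_{z = - 2 i} g(z) = \frac{5 i e^{- 2 \omega}}{128}
  F(ω) = -2πi·ΣRes = \frac{5 \pi \left(3 e^{4 \omega} - 1\right) e^{- 6 \omega}}{192}

Case ω < 0 (upper half-plane, counterclockwise contour ⇒ F(ω) = +2πi·ΣRes):
  Res_{z = 6 i} g(z) = \frac{5 i e^{6 \omega}}{384}
  Res_{z = 2 i} g(z) = - \frac{5 i e^{2 \omega}}{128}
  F(ω) = 2πi·ΣRes = \frac{5 \pi \left(3 - e^{4 \omega}\right) e^{2 \omega}}{192}

Both cases combine into a single formula in |ω|:

F(ω) = \frac{5 \pi \left(3 e^{4 \left|{\omega}\right|} - 1\right) e^{- 6 \left|{\omega}\right|}}{192}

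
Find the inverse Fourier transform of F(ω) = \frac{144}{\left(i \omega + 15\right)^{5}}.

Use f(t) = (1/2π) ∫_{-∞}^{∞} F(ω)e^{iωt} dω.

f(t) = 6 t^{4} e^{- 15 t} u\left(t\right)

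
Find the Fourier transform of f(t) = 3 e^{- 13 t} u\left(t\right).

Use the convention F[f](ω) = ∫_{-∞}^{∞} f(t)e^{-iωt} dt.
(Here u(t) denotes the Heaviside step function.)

F(ω) = \frac{3}{i \omega + 13}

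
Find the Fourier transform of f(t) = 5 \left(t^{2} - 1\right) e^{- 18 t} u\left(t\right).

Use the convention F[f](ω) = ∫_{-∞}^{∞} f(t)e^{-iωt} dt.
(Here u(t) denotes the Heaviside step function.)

F(ω) = \frac{5 \left(2 i \omega - \left(i \omega + 18\right)^{3} + 36\right)}{\left(i \omega + 18\right)^{4}}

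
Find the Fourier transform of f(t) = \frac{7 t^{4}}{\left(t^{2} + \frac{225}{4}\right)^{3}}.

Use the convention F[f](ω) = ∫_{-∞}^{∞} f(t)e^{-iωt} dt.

F(ω) = \frac{7 \pi \left(75 \omega^{2} - 50 \left|{\omega}\right| + 4\right) e^{- \frac{15 \left|{\omega}\right|}{2}}}{80}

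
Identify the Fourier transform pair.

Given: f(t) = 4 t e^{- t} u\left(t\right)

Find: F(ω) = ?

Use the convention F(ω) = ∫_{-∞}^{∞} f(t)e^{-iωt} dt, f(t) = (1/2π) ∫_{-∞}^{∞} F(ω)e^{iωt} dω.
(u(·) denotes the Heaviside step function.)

F(ω) = \frac{4}{\left(i \omega + 1\right)^{2}}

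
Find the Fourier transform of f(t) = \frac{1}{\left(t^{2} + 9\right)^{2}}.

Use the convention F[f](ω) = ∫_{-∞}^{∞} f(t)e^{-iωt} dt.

F(ω) = \frac{\pi \left(3 \left|{\omega}\right| + 1\right) e^{- 3 \left|{\omega}\right|}}{54}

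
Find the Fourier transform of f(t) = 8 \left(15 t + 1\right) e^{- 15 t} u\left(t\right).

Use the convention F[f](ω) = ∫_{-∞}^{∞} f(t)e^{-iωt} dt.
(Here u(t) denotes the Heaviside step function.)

F(ω) = \frac{8 \left(- i \omega - 30\right)}{\omega^{2} - 30 i \omega - 225}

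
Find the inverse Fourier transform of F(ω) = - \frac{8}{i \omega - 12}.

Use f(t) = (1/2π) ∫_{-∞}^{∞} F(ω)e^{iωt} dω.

f(t) = 8 e^{12 t} u\left(- t\right)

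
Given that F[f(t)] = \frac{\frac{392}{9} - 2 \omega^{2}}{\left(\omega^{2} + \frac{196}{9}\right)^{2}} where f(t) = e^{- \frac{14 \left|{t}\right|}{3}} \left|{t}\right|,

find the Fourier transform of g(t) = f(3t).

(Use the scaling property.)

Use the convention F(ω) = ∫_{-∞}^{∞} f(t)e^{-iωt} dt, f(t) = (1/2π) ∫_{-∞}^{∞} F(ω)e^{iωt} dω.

F[g](ω) = \frac{6 \left(196 - \omega^{2}\right)}{\left(\omega^{2} + 196\right)^{2}}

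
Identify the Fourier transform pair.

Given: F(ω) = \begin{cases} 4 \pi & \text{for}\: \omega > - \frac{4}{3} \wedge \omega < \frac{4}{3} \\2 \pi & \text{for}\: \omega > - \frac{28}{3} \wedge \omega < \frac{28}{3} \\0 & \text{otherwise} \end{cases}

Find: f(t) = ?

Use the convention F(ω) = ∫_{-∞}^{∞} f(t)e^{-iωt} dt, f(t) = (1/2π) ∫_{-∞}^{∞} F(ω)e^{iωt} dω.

f(t) = \frac{4 \sin{\left(\frac{16 t}{3} \right)} \cos{\left(4 t \right)}}{t}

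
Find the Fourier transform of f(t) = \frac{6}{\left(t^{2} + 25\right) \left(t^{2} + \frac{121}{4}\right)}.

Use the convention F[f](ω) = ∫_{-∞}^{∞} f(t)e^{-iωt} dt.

F(ω) = \frac{8 \pi e^{- 5 \left|{\omega}\right|}}{35} - \frac{16 \pi e^{- \frac{11 \left|{\omega}\right|}{2}}}{77}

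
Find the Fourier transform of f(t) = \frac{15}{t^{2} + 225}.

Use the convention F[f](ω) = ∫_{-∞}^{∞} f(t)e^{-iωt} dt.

F(ω) = \pi e^{- 15 \left|{\omega}\right|}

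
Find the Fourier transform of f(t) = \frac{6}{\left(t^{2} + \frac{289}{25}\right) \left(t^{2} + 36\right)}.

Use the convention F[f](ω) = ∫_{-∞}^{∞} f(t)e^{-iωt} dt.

F(ω) = - \frac{25 \pi e^{- 6 \left|{\omega}\right|}}{611} + \frac{750 \pi e^{- \frac{17 \left|{\omega}\right|}{5}}}{10387}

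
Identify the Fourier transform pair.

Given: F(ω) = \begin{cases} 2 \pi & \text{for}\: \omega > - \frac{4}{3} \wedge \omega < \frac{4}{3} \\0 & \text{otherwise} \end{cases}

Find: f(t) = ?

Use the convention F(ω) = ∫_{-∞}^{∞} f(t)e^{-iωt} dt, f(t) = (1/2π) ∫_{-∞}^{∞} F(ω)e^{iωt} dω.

f(t) = \frac{2 \sin{\left(\frac{4 t}{3} \right)}}{t}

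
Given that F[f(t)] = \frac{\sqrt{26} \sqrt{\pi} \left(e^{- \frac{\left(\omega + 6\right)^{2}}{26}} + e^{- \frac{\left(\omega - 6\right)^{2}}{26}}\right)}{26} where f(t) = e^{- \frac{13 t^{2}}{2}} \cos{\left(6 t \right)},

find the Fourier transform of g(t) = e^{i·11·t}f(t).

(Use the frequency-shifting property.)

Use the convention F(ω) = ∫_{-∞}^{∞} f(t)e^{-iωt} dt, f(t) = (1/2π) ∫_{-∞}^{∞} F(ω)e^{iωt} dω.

F[g](ω) = \frac{\sqrt{26} \sqrt{\pi} \left(e^{\frac{12 \omega}{13}} + e^{\frac{132}{13}}\right) e^{- \frac{\omega^{2}}{26} + \frac{5 \omega}{13} - \frac{289}{26}}}{26}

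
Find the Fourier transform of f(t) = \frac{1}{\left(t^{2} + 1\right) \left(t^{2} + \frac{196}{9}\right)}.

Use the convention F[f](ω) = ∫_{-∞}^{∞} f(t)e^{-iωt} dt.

F(ω) = \frac{9 \pi e^{- \left|{\omega}\right|}}{187} - \frac{27 \pi e^{- \frac{14 \left|{\omega}\right|}{3}}}{2618}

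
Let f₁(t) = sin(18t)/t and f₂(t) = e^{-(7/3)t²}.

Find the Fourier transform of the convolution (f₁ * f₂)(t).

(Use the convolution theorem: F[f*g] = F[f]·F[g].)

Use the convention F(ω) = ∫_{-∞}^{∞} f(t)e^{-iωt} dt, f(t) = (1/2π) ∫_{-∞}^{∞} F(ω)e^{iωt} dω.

F[f₁*f₂](ω) = \begin{cases} \frac{\sqrt{21} \pi^{\frac{3}{2}} e^{- \frac{3 \omega^{2}}{28}}}{7} & \text{for}\: \omega > -18 \wedge \omega < 18 \\0 & \text{otherwise} \end{cases}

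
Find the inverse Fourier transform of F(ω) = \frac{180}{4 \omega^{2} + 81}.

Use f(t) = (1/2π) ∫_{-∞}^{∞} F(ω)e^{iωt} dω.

f(t) = 5 e^{- \frac{9 \left|{t}\right|}{2}}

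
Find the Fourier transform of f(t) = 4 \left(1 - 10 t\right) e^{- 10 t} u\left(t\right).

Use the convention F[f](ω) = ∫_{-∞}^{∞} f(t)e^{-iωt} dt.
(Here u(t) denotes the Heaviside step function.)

F(ω) = \frac{4 i \omega}{- \omega^{2} + 20 i \omega + 100}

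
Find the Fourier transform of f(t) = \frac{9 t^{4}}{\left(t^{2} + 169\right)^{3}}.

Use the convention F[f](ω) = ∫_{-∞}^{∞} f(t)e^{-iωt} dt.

F(ω) = \frac{9 \pi \left(169 \omega^{2} - 65 \left|{\omega}\right| + 3\right) e^{- 13 \left|{\omega}\right|}}{104}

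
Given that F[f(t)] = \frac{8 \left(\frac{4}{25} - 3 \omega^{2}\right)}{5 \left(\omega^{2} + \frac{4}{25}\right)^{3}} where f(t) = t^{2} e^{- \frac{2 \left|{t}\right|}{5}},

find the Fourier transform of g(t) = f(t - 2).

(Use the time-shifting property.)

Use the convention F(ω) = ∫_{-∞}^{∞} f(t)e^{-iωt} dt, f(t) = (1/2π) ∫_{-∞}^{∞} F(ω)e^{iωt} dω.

F[g](ω) = \frac{1000 \left(4 - 75 \omega^{2}\right) e^{- 2 i \omega}}{\left(25 \omega^{2} + 4\right)^{3}}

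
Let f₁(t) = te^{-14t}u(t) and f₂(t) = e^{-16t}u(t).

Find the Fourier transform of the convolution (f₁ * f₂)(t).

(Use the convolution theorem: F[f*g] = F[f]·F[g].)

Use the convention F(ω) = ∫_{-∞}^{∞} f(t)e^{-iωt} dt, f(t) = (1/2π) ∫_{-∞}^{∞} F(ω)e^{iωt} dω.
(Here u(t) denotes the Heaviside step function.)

F[f₁*f₂](ω) = \frac{1}{\left(i \omega + 14\right)^{2} \left(i \omega + 16\right)}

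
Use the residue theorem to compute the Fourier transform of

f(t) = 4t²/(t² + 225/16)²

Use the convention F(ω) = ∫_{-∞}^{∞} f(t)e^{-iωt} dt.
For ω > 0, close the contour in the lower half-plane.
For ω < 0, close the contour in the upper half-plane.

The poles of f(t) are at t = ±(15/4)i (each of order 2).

Let g(z) = f(z)e^{-iωz}; for large |z| the factor e^{-iωz} decays in the lower half-plane when ω > 0 and in the upper half-plane when ω < 0.

Case ω > 0 (lower half-plane, clockwise contour ⇒ F(ω) = -2πi·ΣRes):
  Res_{z = - \frac{15 i}{4}} g(z) = i \left(\frac{4}{15} - \omega\right) e^{- \frac{15 \omega}{4}} (pole of order 2)
  F(ω) = -2πi·ΣRes = \frac{2 \pi \left(4 - 15 \omega\right) e^{- \frac{15 \omega}{4}}}{15}

Case ω < 0 (upper half-plane, counterclockwise contour ⇒ F(ω) = +2πi·ΣRes):
  Res_{z = \frac{15 i}{4}} g(z) = i \left(- \omega - \frac{4}{15}\right) e^{\frac{15 \omega}{4}} (pole of order 2)
  F(ω) = 2πi·ΣRes = \frac{2 \pi \left(15 \omega + 4\right) e^{\frac{15 \omega}{4}}}{15}

Both cases combine into a single formula in |ω|:

F(ω) = \frac{2 \pi \left(4 - 15 \left|{\omega}\right|\right) e^{- \frac{15 \left|{\omega}\right|}{4}}}{15}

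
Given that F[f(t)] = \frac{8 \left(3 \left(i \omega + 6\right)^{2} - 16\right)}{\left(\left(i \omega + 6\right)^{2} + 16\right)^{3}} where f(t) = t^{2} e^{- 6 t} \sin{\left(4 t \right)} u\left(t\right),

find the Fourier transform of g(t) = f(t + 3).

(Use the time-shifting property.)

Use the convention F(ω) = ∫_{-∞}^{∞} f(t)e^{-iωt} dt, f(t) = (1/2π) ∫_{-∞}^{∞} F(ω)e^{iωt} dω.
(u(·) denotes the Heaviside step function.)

F[g](ω) = \frac{\left(24 \left(i \omega + 6\right)^{2} - 128\right) e^{3 i \omega}}{\left(\left(i \omega + 6\right)^{2} + 16\right)^{3}}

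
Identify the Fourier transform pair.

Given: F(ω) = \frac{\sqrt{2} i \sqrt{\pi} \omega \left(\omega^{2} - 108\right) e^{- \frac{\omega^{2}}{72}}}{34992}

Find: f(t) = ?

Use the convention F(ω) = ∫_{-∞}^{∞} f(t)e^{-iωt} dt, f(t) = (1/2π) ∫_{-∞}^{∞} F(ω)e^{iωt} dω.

f(t) = 8 t^{3} e^{- 18 t^{2}}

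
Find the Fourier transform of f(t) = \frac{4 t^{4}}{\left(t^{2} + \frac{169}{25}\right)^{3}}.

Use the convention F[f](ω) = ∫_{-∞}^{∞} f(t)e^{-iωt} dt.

F(ω) = \frac{\pi \left(169 \omega^{2} - 325 \left|{\omega}\right| + 75\right) e^{- \frac{13 \left|{\omega}\right|}{5}}}{130}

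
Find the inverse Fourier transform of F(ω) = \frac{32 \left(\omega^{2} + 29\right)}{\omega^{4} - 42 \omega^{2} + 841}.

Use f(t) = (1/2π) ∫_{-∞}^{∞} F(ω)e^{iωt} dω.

f(t) = 8 e^{- 2 \left|{t}\right|} \cos{\left(5 \left|{t}\right| \right)}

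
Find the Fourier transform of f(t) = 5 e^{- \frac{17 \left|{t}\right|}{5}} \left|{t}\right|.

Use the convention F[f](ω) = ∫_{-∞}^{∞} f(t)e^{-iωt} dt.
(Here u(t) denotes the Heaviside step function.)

F(ω) = \frac{250 \left(289 - 25 \omega^{2}\right)}{\left(25 \omega^{2} + 289\right)^{2}}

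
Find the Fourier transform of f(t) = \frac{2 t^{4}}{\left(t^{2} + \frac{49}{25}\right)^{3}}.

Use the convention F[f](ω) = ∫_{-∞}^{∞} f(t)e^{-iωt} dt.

F(ω) = \frac{\pi \left(49 \omega^{2} - 175 \left|{\omega}\right| + 75\right) e^{- \frac{7 \left|{\omega}\right|}{5}}}{140}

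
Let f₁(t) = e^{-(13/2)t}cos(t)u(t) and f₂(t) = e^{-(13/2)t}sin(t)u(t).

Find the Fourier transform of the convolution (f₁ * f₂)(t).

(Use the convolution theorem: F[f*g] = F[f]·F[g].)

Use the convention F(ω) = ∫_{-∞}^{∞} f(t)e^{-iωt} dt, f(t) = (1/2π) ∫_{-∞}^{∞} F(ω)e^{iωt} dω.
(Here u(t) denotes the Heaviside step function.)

F[f₁*f₂](ω) = \frac{8 \left(2 i \omega + 13\right)}{\left(\left(2 i \omega + 13\right)^{2} + 4\right)^{2}}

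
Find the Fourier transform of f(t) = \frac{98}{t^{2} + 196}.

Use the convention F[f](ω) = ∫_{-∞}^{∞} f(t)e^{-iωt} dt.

F(ω) = 7 \pi e^{- 14 \left|{\omega}\right|}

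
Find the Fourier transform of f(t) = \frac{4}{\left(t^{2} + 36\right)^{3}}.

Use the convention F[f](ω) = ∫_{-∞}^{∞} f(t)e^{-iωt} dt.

F(ω) = \frac{\pi \left(12 \omega^{2} + 6 \left|{\omega}\right| + 1\right) e^{- 6 \left|{\omega}\right|}}{5184}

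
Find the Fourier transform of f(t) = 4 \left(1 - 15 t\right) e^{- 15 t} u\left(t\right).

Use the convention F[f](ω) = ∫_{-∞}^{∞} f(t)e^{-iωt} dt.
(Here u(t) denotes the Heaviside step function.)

F(ω) = \frac{4 i \omega}{- \omega^{2} + 30 i \omega + 225}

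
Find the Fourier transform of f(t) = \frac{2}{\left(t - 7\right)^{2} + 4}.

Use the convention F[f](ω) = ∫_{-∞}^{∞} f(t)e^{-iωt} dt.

F(ω) = \pi e^{- 7 i \omega - 2 \left|{\omega}\right|}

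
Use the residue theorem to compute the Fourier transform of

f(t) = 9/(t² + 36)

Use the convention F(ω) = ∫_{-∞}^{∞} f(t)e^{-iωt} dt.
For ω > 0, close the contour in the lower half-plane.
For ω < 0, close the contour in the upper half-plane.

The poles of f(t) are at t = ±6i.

Let g(z) = f(z)e^{-iωz}; for large |z| the factor e^{-iωz} decays in the lower half-plane when ω > 0 and in the upper half-plane when ω < 0.

Case ω > 0 (lower half-plane, clockwise contour ⇒ F(ω) = -2πi·ΣRes):
  Res_{z = - 6 i} g(z) = \frac{3 i e^{- 6 \omega}}{4}
  F(ω) = -2πi·ΣRes = \frac{3 \pi e^{- 6 \omega}}{2}

Case ω < 0 (upper half-plane, counterclockwise contour ⇒ F(ω) = +2πi·ΣRes):
  Res_{z = 6 i} g(z) = - \frac{3 i e^{6 \omega}}{4}
  F(ω) = 2πi·ΣRes = \frac{3 \pi e^{6 \omega}}{2}

Both cases combine into a single formula in |ω|:

F(ω) = \frac{3 \pi e^{- 6 \left|{\omega}\right|}}{2}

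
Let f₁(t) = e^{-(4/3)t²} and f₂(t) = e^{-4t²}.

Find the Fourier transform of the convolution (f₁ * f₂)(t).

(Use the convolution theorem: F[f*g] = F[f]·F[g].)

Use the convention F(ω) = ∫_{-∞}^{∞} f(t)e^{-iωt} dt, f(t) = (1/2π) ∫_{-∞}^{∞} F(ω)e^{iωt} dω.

F[f₁*f₂](ω) = \frac{\sqrt{3} \pi e^{- \frac{\omega^{2}}{4}}}{4}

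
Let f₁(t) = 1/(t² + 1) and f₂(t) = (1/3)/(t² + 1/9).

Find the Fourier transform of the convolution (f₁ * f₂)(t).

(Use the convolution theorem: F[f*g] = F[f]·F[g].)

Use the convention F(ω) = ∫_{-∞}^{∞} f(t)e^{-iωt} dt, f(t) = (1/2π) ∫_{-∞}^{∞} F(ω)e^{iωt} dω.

F[f₁*f₂](ω) = \pi^{2} e^{- \frac{4 \left|{\omega}\right|}{3}}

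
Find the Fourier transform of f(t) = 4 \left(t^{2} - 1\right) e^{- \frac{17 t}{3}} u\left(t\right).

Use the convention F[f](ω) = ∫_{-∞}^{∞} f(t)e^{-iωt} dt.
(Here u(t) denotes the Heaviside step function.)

F(ω) = \frac{12 \left(54 i \omega - \left(3 i \omega + 17\right)^{3} + 306\right)}{\left(3 i \omega + 17\right)^{4}}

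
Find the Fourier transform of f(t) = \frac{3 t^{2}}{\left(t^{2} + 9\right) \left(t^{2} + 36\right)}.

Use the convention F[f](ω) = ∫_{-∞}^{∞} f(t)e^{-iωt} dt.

F(ω) = \frac{\pi \left(2 - e^{3 \left|{\omega}\right|}\right) e^{- 6 \left|{\omega}\right|}}{3}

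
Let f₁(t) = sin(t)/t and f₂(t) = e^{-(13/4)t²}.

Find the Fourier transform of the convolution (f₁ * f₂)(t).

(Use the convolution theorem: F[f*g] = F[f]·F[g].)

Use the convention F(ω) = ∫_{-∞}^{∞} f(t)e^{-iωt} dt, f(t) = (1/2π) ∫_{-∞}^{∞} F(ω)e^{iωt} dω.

F[f₁*f₂](ω) = \begin{cases} \frac{2 \sqrt{13} \pi^{\frac{3}{2}} e^{- \frac{\omega^{2}}{13}}}{13} & \text{for}\: \omega > -1 \wedge \omega < 1 \\0 & \text{otherwise} \end{cases}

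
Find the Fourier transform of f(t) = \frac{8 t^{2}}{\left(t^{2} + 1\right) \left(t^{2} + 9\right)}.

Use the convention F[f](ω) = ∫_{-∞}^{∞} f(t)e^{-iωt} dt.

F(ω) = \pi \left(3 - e^{2 \left|{\omega}\right|}\right) e^{- 3 \left|{\omega}\right|}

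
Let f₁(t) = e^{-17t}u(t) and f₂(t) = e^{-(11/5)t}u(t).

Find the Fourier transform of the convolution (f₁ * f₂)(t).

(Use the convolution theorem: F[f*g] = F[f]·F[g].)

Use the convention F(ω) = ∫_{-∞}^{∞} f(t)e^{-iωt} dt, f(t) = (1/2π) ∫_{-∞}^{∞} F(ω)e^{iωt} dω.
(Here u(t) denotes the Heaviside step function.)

F[f₁*f₂](ω) = \frac{5}{\left(i \omega + 17\right) \left(5 i \omega + 11\right)}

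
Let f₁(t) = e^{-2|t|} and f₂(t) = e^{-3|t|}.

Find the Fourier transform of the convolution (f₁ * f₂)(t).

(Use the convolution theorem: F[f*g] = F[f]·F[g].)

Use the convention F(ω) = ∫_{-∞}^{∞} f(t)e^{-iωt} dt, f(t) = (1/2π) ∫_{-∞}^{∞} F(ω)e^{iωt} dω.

F[f₁*f₂](ω) = \frac{24}{\left(\omega^{2} + 4\right) \left(\omega^{2} + 9\right)}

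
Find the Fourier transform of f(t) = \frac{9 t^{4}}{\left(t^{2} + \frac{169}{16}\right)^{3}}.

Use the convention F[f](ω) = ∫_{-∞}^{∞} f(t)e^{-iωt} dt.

F(ω) = \frac{9 \pi \left(169 \omega^{2} - 260 \left|{\omega}\right| + 48\right) e^{- \frac{13 \left|{\omega}\right|}{4}}}{416}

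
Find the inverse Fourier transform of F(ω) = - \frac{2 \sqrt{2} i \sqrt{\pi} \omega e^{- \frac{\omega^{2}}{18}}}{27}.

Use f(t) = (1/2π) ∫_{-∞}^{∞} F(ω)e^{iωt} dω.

f(t) = 2 t e^{- \frac{9 t^{2}}{2}}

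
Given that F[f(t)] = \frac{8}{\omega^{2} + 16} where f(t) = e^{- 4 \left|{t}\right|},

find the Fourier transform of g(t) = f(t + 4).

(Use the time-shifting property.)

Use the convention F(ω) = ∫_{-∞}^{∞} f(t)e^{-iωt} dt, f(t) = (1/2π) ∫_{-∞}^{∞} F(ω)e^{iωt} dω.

F[g](ω) = \frac{8 e^{4 i \omega}}{\omega^{2} + 16}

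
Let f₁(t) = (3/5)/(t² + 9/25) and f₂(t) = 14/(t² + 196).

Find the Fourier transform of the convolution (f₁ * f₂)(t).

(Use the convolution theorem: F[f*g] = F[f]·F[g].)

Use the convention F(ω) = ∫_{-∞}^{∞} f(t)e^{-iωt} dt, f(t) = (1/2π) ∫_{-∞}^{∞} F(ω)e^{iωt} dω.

F[f₁*f₂](ω) = \pi^{2} e^{- \frac{73 \left|{\omega}\right|}{5}}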